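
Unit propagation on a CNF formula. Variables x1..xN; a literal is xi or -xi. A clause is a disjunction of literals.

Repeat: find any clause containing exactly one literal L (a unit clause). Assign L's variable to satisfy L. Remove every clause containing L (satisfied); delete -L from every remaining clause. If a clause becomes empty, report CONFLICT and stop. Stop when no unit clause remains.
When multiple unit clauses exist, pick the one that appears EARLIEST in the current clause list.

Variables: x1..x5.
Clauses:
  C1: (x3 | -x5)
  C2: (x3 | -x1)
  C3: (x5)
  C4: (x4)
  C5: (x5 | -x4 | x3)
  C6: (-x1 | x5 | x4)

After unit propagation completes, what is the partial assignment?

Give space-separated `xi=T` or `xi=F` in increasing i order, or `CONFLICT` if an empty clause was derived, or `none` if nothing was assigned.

Answer: x3=T x4=T x5=T

Derivation:
unit clause [5] forces x5=T; simplify:
  drop -5 from [3, -5] -> [3]
  satisfied 3 clause(s); 3 remain; assigned so far: [5]
unit clause [3] forces x3=T; simplify:
  satisfied 2 clause(s); 1 remain; assigned so far: [3, 5]
unit clause [4] forces x4=T; simplify:
  satisfied 1 clause(s); 0 remain; assigned so far: [3, 4, 5]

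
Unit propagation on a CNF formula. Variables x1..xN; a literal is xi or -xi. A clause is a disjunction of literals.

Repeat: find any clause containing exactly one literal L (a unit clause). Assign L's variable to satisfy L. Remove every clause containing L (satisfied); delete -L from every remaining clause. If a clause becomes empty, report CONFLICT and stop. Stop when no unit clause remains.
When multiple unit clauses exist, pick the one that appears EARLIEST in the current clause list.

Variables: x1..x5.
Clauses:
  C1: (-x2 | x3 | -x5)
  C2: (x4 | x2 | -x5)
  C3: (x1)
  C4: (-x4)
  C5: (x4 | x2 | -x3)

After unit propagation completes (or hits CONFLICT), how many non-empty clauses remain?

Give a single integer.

Answer: 3

Derivation:
unit clause [1] forces x1=T; simplify:
  satisfied 1 clause(s); 4 remain; assigned so far: [1]
unit clause [-4] forces x4=F; simplify:
  drop 4 from [4, 2, -5] -> [2, -5]
  drop 4 from [4, 2, -3] -> [2, -3]
  satisfied 1 clause(s); 3 remain; assigned so far: [1, 4]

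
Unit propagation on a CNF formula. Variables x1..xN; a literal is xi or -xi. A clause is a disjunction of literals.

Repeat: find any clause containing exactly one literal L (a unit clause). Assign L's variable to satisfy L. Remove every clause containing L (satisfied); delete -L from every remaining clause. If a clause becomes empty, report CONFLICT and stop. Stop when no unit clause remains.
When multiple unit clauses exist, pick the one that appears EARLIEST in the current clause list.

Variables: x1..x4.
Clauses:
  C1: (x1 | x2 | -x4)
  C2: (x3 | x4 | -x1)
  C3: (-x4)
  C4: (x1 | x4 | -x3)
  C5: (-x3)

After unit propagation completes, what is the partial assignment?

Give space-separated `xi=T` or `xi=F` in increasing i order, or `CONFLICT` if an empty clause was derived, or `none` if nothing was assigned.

unit clause [-4] forces x4=F; simplify:
  drop 4 from [3, 4, -1] -> [3, -1]
  drop 4 from [1, 4, -3] -> [1, -3]
  satisfied 2 clause(s); 3 remain; assigned so far: [4]
unit clause [-3] forces x3=F; simplify:
  drop 3 from [3, -1] -> [-1]
  satisfied 2 clause(s); 1 remain; assigned so far: [3, 4]
unit clause [-1] forces x1=F; simplify:
  satisfied 1 clause(s); 0 remain; assigned so far: [1, 3, 4]

Answer: x1=F x3=F x4=F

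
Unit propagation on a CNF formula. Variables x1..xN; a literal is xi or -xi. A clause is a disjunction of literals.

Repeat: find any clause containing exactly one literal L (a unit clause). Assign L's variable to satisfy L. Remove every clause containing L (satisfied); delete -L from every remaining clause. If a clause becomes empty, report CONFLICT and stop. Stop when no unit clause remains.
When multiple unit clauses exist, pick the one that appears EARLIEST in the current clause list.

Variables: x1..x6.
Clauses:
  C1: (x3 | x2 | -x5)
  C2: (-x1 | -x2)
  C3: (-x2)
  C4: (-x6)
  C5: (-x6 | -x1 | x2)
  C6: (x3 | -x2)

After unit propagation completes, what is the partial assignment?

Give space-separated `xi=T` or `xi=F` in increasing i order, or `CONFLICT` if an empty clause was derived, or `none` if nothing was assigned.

unit clause [-2] forces x2=F; simplify:
  drop 2 from [3, 2, -5] -> [3, -5]
  drop 2 from [-6, -1, 2] -> [-6, -1]
  satisfied 3 clause(s); 3 remain; assigned so far: [2]
unit clause [-6] forces x6=F; simplify:
  satisfied 2 clause(s); 1 remain; assigned so far: [2, 6]

Answer: x2=F x6=F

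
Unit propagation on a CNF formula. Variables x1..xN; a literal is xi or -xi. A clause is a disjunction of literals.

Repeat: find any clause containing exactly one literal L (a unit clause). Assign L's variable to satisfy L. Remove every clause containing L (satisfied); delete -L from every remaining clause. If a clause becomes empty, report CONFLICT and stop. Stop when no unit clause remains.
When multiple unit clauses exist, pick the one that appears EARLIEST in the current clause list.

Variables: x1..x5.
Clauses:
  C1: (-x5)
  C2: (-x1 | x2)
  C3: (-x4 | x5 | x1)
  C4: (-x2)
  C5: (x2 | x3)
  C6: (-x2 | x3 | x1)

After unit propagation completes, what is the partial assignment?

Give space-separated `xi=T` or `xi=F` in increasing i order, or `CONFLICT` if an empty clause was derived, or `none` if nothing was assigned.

Answer: x1=F x2=F x3=T x4=F x5=F

Derivation:
unit clause [-5] forces x5=F; simplify:
  drop 5 from [-4, 5, 1] -> [-4, 1]
  satisfied 1 clause(s); 5 remain; assigned so far: [5]
unit clause [-2] forces x2=F; simplify:
  drop 2 from [-1, 2] -> [-1]
  drop 2 from [2, 3] -> [3]
  satisfied 2 clause(s); 3 remain; assigned so far: [2, 5]
unit clause [-1] forces x1=F; simplify:
  drop 1 from [-4, 1] -> [-4]
  satisfied 1 clause(s); 2 remain; assigned so far: [1, 2, 5]
unit clause [-4] forces x4=F; simplify:
  satisfied 1 clause(s); 1 remain; assigned so far: [1, 2, 4, 5]
unit clause [3] forces x3=T; simplify:
  satisfied 1 clause(s); 0 remain; assigned so far: [1, 2, 3, 4, 5]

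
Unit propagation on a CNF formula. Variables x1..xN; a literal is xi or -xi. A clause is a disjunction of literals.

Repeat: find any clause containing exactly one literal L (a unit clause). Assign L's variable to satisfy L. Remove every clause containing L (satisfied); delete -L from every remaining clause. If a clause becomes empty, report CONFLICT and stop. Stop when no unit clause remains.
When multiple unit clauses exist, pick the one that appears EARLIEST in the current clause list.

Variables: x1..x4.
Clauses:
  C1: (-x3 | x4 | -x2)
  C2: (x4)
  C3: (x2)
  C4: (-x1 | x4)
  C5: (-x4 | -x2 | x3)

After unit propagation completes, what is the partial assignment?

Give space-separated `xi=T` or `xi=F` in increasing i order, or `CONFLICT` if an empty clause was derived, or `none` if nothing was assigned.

unit clause [4] forces x4=T; simplify:
  drop -4 from [-4, -2, 3] -> [-2, 3]
  satisfied 3 clause(s); 2 remain; assigned so far: [4]
unit clause [2] forces x2=T; simplify:
  drop -2 from [-2, 3] -> [3]
  satisfied 1 clause(s); 1 remain; assigned so far: [2, 4]
unit clause [3] forces x3=T; simplify:
  satisfied 1 clause(s); 0 remain; assigned so far: [2, 3, 4]

Answer: x2=T x3=T x4=T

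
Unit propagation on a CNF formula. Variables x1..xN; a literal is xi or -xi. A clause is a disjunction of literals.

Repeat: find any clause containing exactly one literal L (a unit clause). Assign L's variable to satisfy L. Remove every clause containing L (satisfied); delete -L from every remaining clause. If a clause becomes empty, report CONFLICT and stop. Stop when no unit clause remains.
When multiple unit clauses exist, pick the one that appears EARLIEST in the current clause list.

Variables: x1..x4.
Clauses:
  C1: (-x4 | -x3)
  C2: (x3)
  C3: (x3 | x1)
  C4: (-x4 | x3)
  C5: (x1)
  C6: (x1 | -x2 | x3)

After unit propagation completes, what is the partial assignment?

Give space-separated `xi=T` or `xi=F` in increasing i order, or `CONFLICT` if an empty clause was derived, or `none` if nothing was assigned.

Answer: x1=T x3=T x4=F

Derivation:
unit clause [3] forces x3=T; simplify:
  drop -3 from [-4, -3] -> [-4]
  satisfied 4 clause(s); 2 remain; assigned so far: [3]
unit clause [-4] forces x4=F; simplify:
  satisfied 1 clause(s); 1 remain; assigned so far: [3, 4]
unit clause [1] forces x1=T; simplify:
  satisfied 1 clause(s); 0 remain; assigned so far: [1, 3, 4]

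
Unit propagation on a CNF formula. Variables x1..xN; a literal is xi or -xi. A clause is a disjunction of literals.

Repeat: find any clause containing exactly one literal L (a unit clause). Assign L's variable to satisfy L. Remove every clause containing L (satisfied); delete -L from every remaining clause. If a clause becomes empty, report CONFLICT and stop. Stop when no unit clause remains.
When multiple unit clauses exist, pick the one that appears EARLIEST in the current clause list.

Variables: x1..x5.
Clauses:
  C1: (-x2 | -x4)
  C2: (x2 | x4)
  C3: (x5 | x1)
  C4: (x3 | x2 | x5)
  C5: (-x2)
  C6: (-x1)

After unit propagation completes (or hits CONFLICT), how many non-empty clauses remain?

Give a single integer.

unit clause [-2] forces x2=F; simplify:
  drop 2 from [2, 4] -> [4]
  drop 2 from [3, 2, 5] -> [3, 5]
  satisfied 2 clause(s); 4 remain; assigned so far: [2]
unit clause [4] forces x4=T; simplify:
  satisfied 1 clause(s); 3 remain; assigned so far: [2, 4]
unit clause [-1] forces x1=F; simplify:
  drop 1 from [5, 1] -> [5]
  satisfied 1 clause(s); 2 remain; assigned so far: [1, 2, 4]
unit clause [5] forces x5=T; simplify:
  satisfied 2 clause(s); 0 remain; assigned so far: [1, 2, 4, 5]

Answer: 0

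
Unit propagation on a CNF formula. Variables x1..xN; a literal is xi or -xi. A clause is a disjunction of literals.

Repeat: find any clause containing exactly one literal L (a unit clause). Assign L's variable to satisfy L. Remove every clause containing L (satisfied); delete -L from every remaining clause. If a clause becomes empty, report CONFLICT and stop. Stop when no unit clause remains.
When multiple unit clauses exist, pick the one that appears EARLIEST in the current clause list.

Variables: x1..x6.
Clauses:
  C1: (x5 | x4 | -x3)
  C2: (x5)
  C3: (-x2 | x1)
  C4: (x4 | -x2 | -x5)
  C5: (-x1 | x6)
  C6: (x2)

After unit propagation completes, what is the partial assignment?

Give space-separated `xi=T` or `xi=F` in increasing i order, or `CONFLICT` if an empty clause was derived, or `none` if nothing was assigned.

Answer: x1=T x2=T x4=T x5=T x6=T

Derivation:
unit clause [5] forces x5=T; simplify:
  drop -5 from [4, -2, -5] -> [4, -2]
  satisfied 2 clause(s); 4 remain; assigned so far: [5]
unit clause [2] forces x2=T; simplify:
  drop -2 from [-2, 1] -> [1]
  drop -2 from [4, -2] -> [4]
  satisfied 1 clause(s); 3 remain; assigned so far: [2, 5]
unit clause [1] forces x1=T; simplify:
  drop -1 from [-1, 6] -> [6]
  satisfied 1 clause(s); 2 remain; assigned so far: [1, 2, 5]
unit clause [4] forces x4=T; simplify:
  satisfied 1 clause(s); 1 remain; assigned so far: [1, 2, 4, 5]
unit clause [6] forces x6=T; simplify:
  satisfied 1 clause(s); 0 remain; assigned so far: [1, 2, 4, 5, 6]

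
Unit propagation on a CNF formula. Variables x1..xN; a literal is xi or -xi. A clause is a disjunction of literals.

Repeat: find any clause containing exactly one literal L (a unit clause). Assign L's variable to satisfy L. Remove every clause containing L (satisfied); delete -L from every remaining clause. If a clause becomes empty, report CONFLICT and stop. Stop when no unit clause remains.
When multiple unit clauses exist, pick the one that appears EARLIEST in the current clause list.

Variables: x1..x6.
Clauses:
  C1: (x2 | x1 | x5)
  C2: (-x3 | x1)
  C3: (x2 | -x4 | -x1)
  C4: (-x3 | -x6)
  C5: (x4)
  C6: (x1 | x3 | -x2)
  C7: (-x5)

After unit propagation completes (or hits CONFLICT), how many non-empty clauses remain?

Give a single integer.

Answer: 5

Derivation:
unit clause [4] forces x4=T; simplify:
  drop -4 from [2, -4, -1] -> [2, -1]
  satisfied 1 clause(s); 6 remain; assigned so far: [4]
unit clause [-5] forces x5=F; simplify:
  drop 5 from [2, 1, 5] -> [2, 1]
  satisfied 1 clause(s); 5 remain; assigned so far: [4, 5]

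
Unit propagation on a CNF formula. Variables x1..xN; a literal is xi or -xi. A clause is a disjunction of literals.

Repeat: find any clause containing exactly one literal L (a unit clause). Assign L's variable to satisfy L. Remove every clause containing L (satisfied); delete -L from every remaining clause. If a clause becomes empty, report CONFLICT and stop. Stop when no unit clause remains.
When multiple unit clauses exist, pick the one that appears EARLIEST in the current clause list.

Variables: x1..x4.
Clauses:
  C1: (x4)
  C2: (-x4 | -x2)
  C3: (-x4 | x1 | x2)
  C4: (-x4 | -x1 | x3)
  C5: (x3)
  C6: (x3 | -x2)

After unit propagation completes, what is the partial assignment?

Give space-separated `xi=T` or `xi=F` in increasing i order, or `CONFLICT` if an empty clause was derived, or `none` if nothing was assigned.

Answer: x1=T x2=F x3=T x4=T

Derivation:
unit clause [4] forces x4=T; simplify:
  drop -4 from [-4, -2] -> [-2]
  drop -4 from [-4, 1, 2] -> [1, 2]
  drop -4 from [-4, -1, 3] -> [-1, 3]
  satisfied 1 clause(s); 5 remain; assigned so far: [4]
unit clause [-2] forces x2=F; simplify:
  drop 2 from [1, 2] -> [1]
  satisfied 2 clause(s); 3 remain; assigned so far: [2, 4]
unit clause [1] forces x1=T; simplify:
  drop -1 from [-1, 3] -> [3]
  satisfied 1 clause(s); 2 remain; assigned so far: [1, 2, 4]
unit clause [3] forces x3=T; simplify:
  satisfied 2 clause(s); 0 remain; assigned so far: [1, 2, 3, 4]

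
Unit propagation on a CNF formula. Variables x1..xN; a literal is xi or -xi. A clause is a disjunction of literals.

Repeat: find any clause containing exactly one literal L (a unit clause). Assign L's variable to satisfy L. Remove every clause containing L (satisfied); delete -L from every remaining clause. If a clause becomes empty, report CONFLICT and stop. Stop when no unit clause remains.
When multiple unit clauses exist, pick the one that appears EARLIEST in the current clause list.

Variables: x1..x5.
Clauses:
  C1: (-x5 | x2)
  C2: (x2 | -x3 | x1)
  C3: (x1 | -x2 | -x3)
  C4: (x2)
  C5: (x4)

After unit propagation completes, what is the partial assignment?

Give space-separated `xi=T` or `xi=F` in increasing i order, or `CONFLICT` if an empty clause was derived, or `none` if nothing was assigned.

Answer: x2=T x4=T

Derivation:
unit clause [2] forces x2=T; simplify:
  drop -2 from [1, -2, -3] -> [1, -3]
  satisfied 3 clause(s); 2 remain; assigned so far: [2]
unit clause [4] forces x4=T; simplify:
  satisfied 1 clause(s); 1 remain; assigned so far: [2, 4]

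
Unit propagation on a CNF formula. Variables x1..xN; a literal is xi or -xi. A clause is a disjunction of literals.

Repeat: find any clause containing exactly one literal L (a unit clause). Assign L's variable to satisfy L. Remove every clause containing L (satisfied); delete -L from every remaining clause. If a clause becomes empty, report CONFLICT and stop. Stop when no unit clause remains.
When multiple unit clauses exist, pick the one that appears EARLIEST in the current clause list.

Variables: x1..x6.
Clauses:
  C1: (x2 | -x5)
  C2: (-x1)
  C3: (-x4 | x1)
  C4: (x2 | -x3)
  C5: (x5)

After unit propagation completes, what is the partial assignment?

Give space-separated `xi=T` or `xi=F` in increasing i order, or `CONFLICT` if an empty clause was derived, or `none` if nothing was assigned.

Answer: x1=F x2=T x4=F x5=T

Derivation:
unit clause [-1] forces x1=F; simplify:
  drop 1 from [-4, 1] -> [-4]
  satisfied 1 clause(s); 4 remain; assigned so far: [1]
unit clause [-4] forces x4=F; simplify:
  satisfied 1 clause(s); 3 remain; assigned so far: [1, 4]
unit clause [5] forces x5=T; simplify:
  drop -5 from [2, -5] -> [2]
  satisfied 1 clause(s); 2 remain; assigned so far: [1, 4, 5]
unit clause [2] forces x2=T; simplify:
  satisfied 2 clause(s); 0 remain; assigned so far: [1, 2, 4, 5]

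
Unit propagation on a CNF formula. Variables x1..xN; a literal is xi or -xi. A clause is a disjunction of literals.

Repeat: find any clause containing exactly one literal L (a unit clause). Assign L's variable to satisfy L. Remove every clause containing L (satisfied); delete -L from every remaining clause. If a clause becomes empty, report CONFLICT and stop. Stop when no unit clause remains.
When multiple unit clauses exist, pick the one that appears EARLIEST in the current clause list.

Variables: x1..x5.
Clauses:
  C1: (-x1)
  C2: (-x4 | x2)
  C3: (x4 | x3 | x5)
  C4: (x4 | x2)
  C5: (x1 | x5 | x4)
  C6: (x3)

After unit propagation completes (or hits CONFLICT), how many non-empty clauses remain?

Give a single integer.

Answer: 3

Derivation:
unit clause [-1] forces x1=F; simplify:
  drop 1 from [1, 5, 4] -> [5, 4]
  satisfied 1 clause(s); 5 remain; assigned so far: [1]
unit clause [3] forces x3=T; simplify:
  satisfied 2 clause(s); 3 remain; assigned so far: [1, 3]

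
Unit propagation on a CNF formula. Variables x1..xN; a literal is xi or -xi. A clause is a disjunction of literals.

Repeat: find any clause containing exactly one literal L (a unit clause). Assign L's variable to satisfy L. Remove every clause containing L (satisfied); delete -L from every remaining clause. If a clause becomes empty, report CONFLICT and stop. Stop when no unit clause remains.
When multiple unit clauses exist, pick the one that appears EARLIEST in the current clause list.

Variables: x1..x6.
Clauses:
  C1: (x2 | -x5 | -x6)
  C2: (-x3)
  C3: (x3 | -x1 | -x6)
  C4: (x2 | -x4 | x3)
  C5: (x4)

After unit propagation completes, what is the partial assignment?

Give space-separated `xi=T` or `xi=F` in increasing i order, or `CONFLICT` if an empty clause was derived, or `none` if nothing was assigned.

Answer: x2=T x3=F x4=T

Derivation:
unit clause [-3] forces x3=F; simplify:
  drop 3 from [3, -1, -6] -> [-1, -6]
  drop 3 from [2, -4, 3] -> [2, -4]
  satisfied 1 clause(s); 4 remain; assigned so far: [3]
unit clause [4] forces x4=T; simplify:
  drop -4 from [2, -4] -> [2]
  satisfied 1 clause(s); 3 remain; assigned so far: [3, 4]
unit clause [2] forces x2=T; simplify:
  satisfied 2 clause(s); 1 remain; assigned so far: [2, 3, 4]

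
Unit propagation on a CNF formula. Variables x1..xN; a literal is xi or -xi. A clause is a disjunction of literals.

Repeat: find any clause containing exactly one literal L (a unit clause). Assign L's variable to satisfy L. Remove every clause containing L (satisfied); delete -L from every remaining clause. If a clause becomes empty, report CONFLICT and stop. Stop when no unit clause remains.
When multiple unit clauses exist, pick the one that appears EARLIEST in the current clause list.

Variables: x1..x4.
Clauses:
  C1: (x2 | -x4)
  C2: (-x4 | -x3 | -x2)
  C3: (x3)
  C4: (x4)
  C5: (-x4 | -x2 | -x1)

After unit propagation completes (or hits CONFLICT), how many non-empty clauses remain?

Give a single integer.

unit clause [3] forces x3=T; simplify:
  drop -3 from [-4, -3, -2] -> [-4, -2]
  satisfied 1 clause(s); 4 remain; assigned so far: [3]
unit clause [4] forces x4=T; simplify:
  drop -4 from [2, -4] -> [2]
  drop -4 from [-4, -2] -> [-2]
  drop -4 from [-4, -2, -1] -> [-2, -1]
  satisfied 1 clause(s); 3 remain; assigned so far: [3, 4]
unit clause [2] forces x2=T; simplify:
  drop -2 from [-2] -> [] (empty!)
  drop -2 from [-2, -1] -> [-1]
  satisfied 1 clause(s); 2 remain; assigned so far: [2, 3, 4]
CONFLICT (empty clause)

Answer: 1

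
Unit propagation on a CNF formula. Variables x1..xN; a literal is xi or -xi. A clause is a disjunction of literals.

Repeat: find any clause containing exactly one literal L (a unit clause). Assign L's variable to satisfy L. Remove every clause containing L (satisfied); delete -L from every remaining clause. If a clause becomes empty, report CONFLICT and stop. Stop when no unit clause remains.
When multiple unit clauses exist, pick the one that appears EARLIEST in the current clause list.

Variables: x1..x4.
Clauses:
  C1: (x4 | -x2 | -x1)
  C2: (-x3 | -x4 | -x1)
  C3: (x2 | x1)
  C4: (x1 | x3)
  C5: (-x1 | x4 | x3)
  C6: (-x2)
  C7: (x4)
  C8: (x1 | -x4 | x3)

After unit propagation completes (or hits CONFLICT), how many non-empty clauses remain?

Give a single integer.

unit clause [-2] forces x2=F; simplify:
  drop 2 from [2, 1] -> [1]
  satisfied 2 clause(s); 6 remain; assigned so far: [2]
unit clause [1] forces x1=T; simplify:
  drop -1 from [-3, -4, -1] -> [-3, -4]
  drop -1 from [-1, 4, 3] -> [4, 3]
  satisfied 3 clause(s); 3 remain; assigned so far: [1, 2]
unit clause [4] forces x4=T; simplify:
  drop -4 from [-3, -4] -> [-3]
  satisfied 2 clause(s); 1 remain; assigned so far: [1, 2, 4]
unit clause [-3] forces x3=F; simplify:
  satisfied 1 clause(s); 0 remain; assigned so far: [1, 2, 3, 4]

Answer: 0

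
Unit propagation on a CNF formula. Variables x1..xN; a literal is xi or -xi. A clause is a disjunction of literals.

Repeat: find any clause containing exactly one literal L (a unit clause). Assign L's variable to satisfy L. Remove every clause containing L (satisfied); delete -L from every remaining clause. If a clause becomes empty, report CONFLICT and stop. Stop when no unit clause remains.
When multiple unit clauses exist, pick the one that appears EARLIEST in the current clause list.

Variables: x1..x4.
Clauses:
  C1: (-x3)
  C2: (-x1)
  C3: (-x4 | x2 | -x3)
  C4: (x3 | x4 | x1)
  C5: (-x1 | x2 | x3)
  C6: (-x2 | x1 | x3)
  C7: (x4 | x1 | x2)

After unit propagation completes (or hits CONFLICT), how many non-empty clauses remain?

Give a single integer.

unit clause [-3] forces x3=F; simplify:
  drop 3 from [3, 4, 1] -> [4, 1]
  drop 3 from [-1, 2, 3] -> [-1, 2]
  drop 3 from [-2, 1, 3] -> [-2, 1]
  satisfied 2 clause(s); 5 remain; assigned so far: [3]
unit clause [-1] forces x1=F; simplify:
  drop 1 from [4, 1] -> [4]
  drop 1 from [-2, 1] -> [-2]
  drop 1 from [4, 1, 2] -> [4, 2]
  satisfied 2 clause(s); 3 remain; assigned so far: [1, 3]
unit clause [4] forces x4=T; simplify:
  satisfied 2 clause(s); 1 remain; assigned so far: [1, 3, 4]
unit clause [-2] forces x2=F; simplify:
  satisfied 1 clause(s); 0 remain; assigned so far: [1, 2, 3, 4]

Answer: 0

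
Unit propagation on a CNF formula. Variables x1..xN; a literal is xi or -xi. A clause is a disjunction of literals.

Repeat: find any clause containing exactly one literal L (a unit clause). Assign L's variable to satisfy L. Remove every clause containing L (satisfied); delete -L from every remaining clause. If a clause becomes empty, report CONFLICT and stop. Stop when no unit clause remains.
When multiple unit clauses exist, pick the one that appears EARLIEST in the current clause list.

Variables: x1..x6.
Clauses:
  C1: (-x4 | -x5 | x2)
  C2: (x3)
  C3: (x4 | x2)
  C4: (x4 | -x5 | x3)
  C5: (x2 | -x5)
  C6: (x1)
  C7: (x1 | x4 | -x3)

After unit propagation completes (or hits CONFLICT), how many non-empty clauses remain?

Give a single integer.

Answer: 3

Derivation:
unit clause [3] forces x3=T; simplify:
  drop -3 from [1, 4, -3] -> [1, 4]
  satisfied 2 clause(s); 5 remain; assigned so far: [3]
unit clause [1] forces x1=T; simplify:
  satisfied 2 clause(s); 3 remain; assigned so far: [1, 3]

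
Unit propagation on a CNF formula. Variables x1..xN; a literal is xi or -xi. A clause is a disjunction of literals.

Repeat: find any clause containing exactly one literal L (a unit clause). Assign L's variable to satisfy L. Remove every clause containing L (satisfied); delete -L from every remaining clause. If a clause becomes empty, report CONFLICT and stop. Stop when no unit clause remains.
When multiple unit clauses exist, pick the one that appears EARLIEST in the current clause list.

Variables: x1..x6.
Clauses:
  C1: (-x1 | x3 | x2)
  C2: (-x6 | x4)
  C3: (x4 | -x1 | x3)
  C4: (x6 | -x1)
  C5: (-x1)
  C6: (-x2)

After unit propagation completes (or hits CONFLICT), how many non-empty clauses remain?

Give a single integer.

Answer: 1

Derivation:
unit clause [-1] forces x1=F; simplify:
  satisfied 4 clause(s); 2 remain; assigned so far: [1]
unit clause [-2] forces x2=F; simplify:
  satisfied 1 clause(s); 1 remain; assigned so far: [1, 2]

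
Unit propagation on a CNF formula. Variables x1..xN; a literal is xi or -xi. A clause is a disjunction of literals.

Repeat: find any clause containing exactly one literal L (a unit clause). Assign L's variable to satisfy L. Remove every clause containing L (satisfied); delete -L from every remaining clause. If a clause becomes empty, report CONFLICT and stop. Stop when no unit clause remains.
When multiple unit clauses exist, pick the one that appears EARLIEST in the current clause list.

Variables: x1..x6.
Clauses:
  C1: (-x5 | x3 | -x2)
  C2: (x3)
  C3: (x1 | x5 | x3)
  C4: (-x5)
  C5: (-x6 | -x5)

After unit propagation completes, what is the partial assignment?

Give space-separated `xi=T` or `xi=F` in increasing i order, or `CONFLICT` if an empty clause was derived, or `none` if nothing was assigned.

unit clause [3] forces x3=T; simplify:
  satisfied 3 clause(s); 2 remain; assigned so far: [3]
unit clause [-5] forces x5=F; simplify:
  satisfied 2 clause(s); 0 remain; assigned so far: [3, 5]

Answer: x3=T x5=F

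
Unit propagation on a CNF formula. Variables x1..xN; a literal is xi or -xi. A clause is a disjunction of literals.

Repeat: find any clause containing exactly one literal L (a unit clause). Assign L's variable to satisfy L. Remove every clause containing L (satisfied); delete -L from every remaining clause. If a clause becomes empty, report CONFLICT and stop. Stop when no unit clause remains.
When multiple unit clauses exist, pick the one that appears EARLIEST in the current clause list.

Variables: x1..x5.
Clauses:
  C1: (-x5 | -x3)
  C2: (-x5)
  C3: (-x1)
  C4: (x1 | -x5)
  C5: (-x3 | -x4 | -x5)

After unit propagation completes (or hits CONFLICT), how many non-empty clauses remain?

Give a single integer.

Answer: 0

Derivation:
unit clause [-5] forces x5=F; simplify:
  satisfied 4 clause(s); 1 remain; assigned so far: [5]
unit clause [-1] forces x1=F; simplify:
  satisfied 1 clause(s); 0 remain; assigned so far: [1, 5]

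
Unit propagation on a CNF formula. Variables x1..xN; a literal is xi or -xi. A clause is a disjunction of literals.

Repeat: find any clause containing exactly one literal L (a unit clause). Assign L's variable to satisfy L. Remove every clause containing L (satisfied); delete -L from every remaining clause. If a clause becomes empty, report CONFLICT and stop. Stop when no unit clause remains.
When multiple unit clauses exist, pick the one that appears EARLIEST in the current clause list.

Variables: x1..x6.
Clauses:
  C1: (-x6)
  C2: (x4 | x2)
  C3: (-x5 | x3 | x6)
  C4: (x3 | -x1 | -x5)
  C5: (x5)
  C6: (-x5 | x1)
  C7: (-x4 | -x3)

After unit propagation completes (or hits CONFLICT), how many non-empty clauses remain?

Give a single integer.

Answer: 0

Derivation:
unit clause [-6] forces x6=F; simplify:
  drop 6 from [-5, 3, 6] -> [-5, 3]
  satisfied 1 clause(s); 6 remain; assigned so far: [6]
unit clause [5] forces x5=T; simplify:
  drop -5 from [-5, 3] -> [3]
  drop -5 from [3, -1, -5] -> [3, -1]
  drop -5 from [-5, 1] -> [1]
  satisfied 1 clause(s); 5 remain; assigned so far: [5, 6]
unit clause [3] forces x3=T; simplify:
  drop -3 from [-4, -3] -> [-4]
  satisfied 2 clause(s); 3 remain; assigned so far: [3, 5, 6]
unit clause [1] forces x1=T; simplify:
  satisfied 1 clause(s); 2 remain; assigned so far: [1, 3, 5, 6]
unit clause [-4] forces x4=F; simplify:
  drop 4 from [4, 2] -> [2]
  satisfied 1 clause(s); 1 remain; assigned so far: [1, 3, 4, 5, 6]
unit clause [2] forces x2=T; simplify:
  satisfied 1 clause(s); 0 remain; assigned so far: [1, 2, 3, 4, 5, 6]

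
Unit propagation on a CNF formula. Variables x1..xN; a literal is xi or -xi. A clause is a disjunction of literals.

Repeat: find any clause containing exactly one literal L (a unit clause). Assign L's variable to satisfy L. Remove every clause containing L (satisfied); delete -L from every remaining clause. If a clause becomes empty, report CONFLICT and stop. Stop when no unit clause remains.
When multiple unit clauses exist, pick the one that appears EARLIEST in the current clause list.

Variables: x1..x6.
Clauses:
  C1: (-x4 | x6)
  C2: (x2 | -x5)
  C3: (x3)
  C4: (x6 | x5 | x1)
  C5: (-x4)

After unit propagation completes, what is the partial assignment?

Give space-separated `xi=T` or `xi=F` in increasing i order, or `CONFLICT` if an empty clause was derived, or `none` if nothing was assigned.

unit clause [3] forces x3=T; simplify:
  satisfied 1 clause(s); 4 remain; assigned so far: [3]
unit clause [-4] forces x4=F; simplify:
  satisfied 2 clause(s); 2 remain; assigned so far: [3, 4]

Answer: x3=T x4=F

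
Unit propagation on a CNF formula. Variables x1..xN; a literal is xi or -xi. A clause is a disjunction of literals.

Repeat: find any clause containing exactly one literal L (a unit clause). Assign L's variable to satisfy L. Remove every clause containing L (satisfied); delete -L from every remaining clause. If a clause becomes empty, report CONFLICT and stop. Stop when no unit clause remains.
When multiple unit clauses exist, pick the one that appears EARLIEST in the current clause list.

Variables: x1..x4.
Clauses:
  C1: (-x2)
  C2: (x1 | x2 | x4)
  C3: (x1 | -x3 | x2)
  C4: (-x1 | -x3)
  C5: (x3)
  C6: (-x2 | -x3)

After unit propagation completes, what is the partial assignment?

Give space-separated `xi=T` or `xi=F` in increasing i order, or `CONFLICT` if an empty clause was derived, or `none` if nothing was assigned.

unit clause [-2] forces x2=F; simplify:
  drop 2 from [1, 2, 4] -> [1, 4]
  drop 2 from [1, -3, 2] -> [1, -3]
  satisfied 2 clause(s); 4 remain; assigned so far: [2]
unit clause [3] forces x3=T; simplify:
  drop -3 from [1, -3] -> [1]
  drop -3 from [-1, -3] -> [-1]
  satisfied 1 clause(s); 3 remain; assigned so far: [2, 3]
unit clause [1] forces x1=T; simplify:
  drop -1 from [-1] -> [] (empty!)
  satisfied 2 clause(s); 1 remain; assigned so far: [1, 2, 3]
CONFLICT (empty clause)

Answer: CONFLICT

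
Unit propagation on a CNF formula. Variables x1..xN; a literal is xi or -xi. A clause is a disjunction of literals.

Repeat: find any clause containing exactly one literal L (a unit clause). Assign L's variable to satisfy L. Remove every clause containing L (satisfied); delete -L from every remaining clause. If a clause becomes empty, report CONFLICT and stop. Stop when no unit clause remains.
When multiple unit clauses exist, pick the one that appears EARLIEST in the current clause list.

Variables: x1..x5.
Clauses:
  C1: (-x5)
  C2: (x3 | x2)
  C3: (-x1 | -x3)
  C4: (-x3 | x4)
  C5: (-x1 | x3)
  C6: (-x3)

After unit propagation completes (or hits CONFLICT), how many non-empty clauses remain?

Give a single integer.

unit clause [-5] forces x5=F; simplify:
  satisfied 1 clause(s); 5 remain; assigned so far: [5]
unit clause [-3] forces x3=F; simplify:
  drop 3 from [3, 2] -> [2]
  drop 3 from [-1, 3] -> [-1]
  satisfied 3 clause(s); 2 remain; assigned so far: [3, 5]
unit clause [2] forces x2=T; simplify:
  satisfied 1 clause(s); 1 remain; assigned so far: [2, 3, 5]
unit clause [-1] forces x1=F; simplify:
  satisfied 1 clause(s); 0 remain; assigned so far: [1, 2, 3, 5]

Answer: 0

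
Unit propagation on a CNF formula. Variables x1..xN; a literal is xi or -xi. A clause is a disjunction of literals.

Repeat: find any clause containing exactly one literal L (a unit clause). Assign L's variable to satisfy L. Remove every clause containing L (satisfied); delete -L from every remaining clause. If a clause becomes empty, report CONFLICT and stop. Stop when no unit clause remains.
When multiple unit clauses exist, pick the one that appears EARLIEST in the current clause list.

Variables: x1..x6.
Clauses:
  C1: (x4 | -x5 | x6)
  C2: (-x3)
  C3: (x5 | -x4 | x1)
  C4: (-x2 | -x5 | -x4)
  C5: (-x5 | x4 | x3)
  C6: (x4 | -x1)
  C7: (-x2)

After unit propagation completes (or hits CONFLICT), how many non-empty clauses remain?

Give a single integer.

unit clause [-3] forces x3=F; simplify:
  drop 3 from [-5, 4, 3] -> [-5, 4]
  satisfied 1 clause(s); 6 remain; assigned so far: [3]
unit clause [-2] forces x2=F; simplify:
  satisfied 2 clause(s); 4 remain; assigned so far: [2, 3]

Answer: 4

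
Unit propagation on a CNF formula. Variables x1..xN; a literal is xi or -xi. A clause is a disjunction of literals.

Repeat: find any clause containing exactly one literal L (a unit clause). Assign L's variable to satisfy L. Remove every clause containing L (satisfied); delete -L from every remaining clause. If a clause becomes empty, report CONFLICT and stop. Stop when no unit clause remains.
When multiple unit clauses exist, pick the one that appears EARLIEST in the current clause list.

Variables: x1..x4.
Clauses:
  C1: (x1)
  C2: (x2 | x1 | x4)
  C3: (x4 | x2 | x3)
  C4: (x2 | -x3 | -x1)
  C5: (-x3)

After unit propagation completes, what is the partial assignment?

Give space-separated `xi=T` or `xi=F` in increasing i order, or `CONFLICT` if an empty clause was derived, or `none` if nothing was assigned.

Answer: x1=T x3=F

Derivation:
unit clause [1] forces x1=T; simplify:
  drop -1 from [2, -3, -1] -> [2, -3]
  satisfied 2 clause(s); 3 remain; assigned so far: [1]
unit clause [-3] forces x3=F; simplify:
  drop 3 from [4, 2, 3] -> [4, 2]
  satisfied 2 clause(s); 1 remain; assigned so far: [1, 3]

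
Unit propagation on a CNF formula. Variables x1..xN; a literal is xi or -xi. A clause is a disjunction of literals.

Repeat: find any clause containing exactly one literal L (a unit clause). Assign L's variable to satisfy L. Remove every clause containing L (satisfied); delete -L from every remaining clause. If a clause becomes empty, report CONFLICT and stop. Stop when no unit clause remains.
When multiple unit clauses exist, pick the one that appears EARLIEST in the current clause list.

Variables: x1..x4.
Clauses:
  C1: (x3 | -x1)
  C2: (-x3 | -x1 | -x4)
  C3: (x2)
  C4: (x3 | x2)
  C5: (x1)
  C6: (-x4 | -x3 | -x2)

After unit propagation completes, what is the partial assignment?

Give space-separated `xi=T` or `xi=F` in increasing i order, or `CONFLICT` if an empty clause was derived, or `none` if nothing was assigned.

Answer: x1=T x2=T x3=T x4=F

Derivation:
unit clause [2] forces x2=T; simplify:
  drop -2 from [-4, -3, -2] -> [-4, -3]
  satisfied 2 clause(s); 4 remain; assigned so far: [2]
unit clause [1] forces x1=T; simplify:
  drop -1 from [3, -1] -> [3]
  drop -1 from [-3, -1, -4] -> [-3, -4]
  satisfied 1 clause(s); 3 remain; assigned so far: [1, 2]
unit clause [3] forces x3=T; simplify:
  drop -3 from [-3, -4] -> [-4]
  drop -3 from [-4, -3] -> [-4]
  satisfied 1 clause(s); 2 remain; assigned so far: [1, 2, 3]
unit clause [-4] forces x4=F; simplify:
  satisfied 2 clause(s); 0 remain; assigned so far: [1, 2, 3, 4]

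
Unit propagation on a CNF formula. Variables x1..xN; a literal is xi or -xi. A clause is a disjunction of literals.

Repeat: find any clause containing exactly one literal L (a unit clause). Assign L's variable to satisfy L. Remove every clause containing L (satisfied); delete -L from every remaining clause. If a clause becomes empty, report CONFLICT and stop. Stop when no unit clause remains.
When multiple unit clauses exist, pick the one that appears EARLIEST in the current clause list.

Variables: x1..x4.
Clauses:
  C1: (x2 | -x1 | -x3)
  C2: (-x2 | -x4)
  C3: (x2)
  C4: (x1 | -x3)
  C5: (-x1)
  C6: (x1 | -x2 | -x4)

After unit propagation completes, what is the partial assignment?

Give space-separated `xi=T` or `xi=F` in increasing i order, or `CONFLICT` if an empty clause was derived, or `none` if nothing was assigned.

Answer: x1=F x2=T x3=F x4=F

Derivation:
unit clause [2] forces x2=T; simplify:
  drop -2 from [-2, -4] -> [-4]
  drop -2 from [1, -2, -4] -> [1, -4]
  satisfied 2 clause(s); 4 remain; assigned so far: [2]
unit clause [-4] forces x4=F; simplify:
  satisfied 2 clause(s); 2 remain; assigned so far: [2, 4]
unit clause [-1] forces x1=F; simplify:
  drop 1 from [1, -3] -> [-3]
  satisfied 1 clause(s); 1 remain; assigned so far: [1, 2, 4]
unit clause [-3] forces x3=F; simplify:
  satisfied 1 clause(s); 0 remain; assigned so far: [1, 2, 3, 4]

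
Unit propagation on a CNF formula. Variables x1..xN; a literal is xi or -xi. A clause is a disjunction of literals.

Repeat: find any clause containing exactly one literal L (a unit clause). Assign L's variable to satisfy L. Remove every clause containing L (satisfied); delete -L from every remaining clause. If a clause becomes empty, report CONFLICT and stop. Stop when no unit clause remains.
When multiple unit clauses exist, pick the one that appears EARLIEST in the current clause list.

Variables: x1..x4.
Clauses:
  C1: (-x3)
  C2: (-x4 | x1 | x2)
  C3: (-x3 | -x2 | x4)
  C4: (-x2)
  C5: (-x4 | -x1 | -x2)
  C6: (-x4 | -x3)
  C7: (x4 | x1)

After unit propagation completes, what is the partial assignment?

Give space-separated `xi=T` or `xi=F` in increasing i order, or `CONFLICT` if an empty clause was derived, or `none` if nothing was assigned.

Answer: x2=F x3=F

Derivation:
unit clause [-3] forces x3=F; simplify:
  satisfied 3 clause(s); 4 remain; assigned so far: [3]
unit clause [-2] forces x2=F; simplify:
  drop 2 from [-4, 1, 2] -> [-4, 1]
  satisfied 2 clause(s); 2 remain; assigned so far: [2, 3]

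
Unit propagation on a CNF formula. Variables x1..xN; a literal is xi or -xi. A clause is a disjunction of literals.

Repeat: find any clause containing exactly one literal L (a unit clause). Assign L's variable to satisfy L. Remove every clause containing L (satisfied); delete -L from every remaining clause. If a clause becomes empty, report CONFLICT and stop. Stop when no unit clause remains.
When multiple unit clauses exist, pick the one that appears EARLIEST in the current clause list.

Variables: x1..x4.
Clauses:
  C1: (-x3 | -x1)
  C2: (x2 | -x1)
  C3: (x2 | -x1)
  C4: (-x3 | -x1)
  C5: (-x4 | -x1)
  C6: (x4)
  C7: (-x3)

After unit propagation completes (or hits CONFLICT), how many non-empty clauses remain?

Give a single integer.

unit clause [4] forces x4=T; simplify:
  drop -4 from [-4, -1] -> [-1]
  satisfied 1 clause(s); 6 remain; assigned so far: [4]
unit clause [-1] forces x1=F; simplify:
  satisfied 5 clause(s); 1 remain; assigned so far: [1, 4]
unit clause [-3] forces x3=F; simplify:
  satisfied 1 clause(s); 0 remain; assigned so far: [1, 3, 4]

Answer: 0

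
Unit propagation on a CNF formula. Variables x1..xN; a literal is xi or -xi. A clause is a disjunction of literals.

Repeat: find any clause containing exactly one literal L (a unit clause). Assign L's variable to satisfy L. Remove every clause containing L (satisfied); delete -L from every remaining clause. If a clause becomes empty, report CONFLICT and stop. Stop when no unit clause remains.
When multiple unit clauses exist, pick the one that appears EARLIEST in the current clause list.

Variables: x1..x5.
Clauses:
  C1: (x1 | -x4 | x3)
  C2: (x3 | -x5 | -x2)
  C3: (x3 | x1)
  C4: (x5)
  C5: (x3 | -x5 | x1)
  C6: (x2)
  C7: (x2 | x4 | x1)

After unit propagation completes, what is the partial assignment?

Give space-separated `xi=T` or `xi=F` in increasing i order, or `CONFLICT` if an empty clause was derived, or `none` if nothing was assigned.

Answer: x2=T x3=T x5=T

Derivation:
unit clause [5] forces x5=T; simplify:
  drop -5 from [3, -5, -2] -> [3, -2]
  drop -5 from [3, -5, 1] -> [3, 1]
  satisfied 1 clause(s); 6 remain; assigned so far: [5]
unit clause [2] forces x2=T; simplify:
  drop -2 from [3, -2] -> [3]
  satisfied 2 clause(s); 4 remain; assigned so far: [2, 5]
unit clause [3] forces x3=T; simplify:
  satisfied 4 clause(s); 0 remain; assigned so far: [2, 3, 5]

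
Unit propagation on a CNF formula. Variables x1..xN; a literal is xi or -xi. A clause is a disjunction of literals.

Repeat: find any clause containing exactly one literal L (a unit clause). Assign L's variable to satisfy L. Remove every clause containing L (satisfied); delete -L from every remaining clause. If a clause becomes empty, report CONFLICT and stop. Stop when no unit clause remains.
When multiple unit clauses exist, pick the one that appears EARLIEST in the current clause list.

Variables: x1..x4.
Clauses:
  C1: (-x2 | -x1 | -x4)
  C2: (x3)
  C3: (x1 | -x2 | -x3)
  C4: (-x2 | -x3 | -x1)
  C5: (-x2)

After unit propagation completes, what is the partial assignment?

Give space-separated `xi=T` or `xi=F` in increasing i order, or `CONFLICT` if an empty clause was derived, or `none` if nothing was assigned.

unit clause [3] forces x3=T; simplify:
  drop -3 from [1, -2, -3] -> [1, -2]
  drop -3 from [-2, -3, -1] -> [-2, -1]
  satisfied 1 clause(s); 4 remain; assigned so far: [3]
unit clause [-2] forces x2=F; simplify:
  satisfied 4 clause(s); 0 remain; assigned so far: [2, 3]

Answer: x2=F x3=T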